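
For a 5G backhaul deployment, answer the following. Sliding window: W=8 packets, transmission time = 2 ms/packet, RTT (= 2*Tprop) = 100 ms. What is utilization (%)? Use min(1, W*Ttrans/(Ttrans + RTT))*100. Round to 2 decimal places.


Given: W = 8, Ttrans = 2 ms, RTT = 100 ms (= 2 * Tprop, Tprop = 50 ms)
Cycle time = Ttrans + RTT = 2 + 100 = 102 ms (first packet sent until its ACK returns)
W * Ttrans = 8 * 2 = 16 ms of sending per cycle
W * Ttrans / (Ttrans + RTT) = 16 / 102 = 0.156863
U = min(1, 0.156863) = 0.156863
U% = 15.69%

15.69


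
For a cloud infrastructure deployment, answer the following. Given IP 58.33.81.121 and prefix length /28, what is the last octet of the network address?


Given: IP = 58.33.81.121, prefix = /28
Subnet mask = 255.255.255.240
Last octet of IP: 121
Last octet of mask: 240
Network last octet = 121 AND 240 = 112

112


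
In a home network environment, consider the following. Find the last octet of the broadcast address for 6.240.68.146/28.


Given: IP = 6.240.68.146, prefix = /28
Host bits = 32 - 28 = 4
Network last octet = 146 AND mask = 144
Host part size = 2^4 - 1 = 15
Broadcast last octet = 144 OR 15 = 159

159


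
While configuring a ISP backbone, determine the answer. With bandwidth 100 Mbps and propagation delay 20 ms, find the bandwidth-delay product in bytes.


Given: bandwidth = 100 Mbps, delay = 20 ms
BDP in bits = 100 * 10^6 * 20 / 1000
BDP in bits = 2000000
BDP in bytes = 2000000 / 8 = 250000

250000


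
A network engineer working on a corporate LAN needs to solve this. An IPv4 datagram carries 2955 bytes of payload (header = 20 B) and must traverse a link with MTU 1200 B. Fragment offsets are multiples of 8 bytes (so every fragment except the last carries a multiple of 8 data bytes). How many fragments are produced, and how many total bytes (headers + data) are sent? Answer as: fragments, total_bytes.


Max data per non-final fragment = floor((MTU - header)/8)*8 = floor((1200 - 20)/8)*8 = floor(1180/8)*8 = 1176 B
Final fragment needs no 8-byte alignment: it can carry up to MTU - header = 1180 B
Non-final fragments needed = ceil((payload - 1180) / 1176) = ceil(1775/1176) = ceil(1.5094) = 2
Number of fragments = 2 + 1 = 3
Fragment sizes (data): 2 * 1176 B + 603 B (last, 603 <= 1180 OK)
Total bytes sent = payload + n_frags * header = 2955 + 3*20 = 2955 + 60 = 3015 B

3, 3015


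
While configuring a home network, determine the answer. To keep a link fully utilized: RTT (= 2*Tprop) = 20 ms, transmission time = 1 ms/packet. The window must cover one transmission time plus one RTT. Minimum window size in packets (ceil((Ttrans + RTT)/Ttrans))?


Given: Ttrans = 1 ms, RTT = 20 ms (= 2 * Tprop, Tprop = 10 ms)
Time until first ACK returns = Ttrans + RTT = 1 + 20 = 21 ms
Need W * Ttrans >= Ttrans + RTT  ->  W >= (Ttrans + RTT) / Ttrans
(Ttrans + RTT) / Ttrans = 21 / 1 = 21
W_min = ceil(21) = 21

21


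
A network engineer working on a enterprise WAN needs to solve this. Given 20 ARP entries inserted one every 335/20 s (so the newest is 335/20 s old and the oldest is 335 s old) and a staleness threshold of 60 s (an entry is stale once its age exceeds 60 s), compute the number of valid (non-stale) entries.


Ages are k * 335/20 s for k = 1..20 (spacing = 16.7500 s).
Entry k is valid iff k * 335/20 <= 60 iff k <= 20 * 60 / 335 = 3.5821
n_valid = floor(3.5821) = 3
(n_stale = 20 - 3 = 17)

3


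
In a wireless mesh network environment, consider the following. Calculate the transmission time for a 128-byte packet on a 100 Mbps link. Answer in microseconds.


Given: packet = 128 bytes, bandwidth = 100 Mbps
Packet in bits = 128 * 8 = 1024 bits
Bandwidth = 100 * 10^6 = 100000000 bps
Time = 1024 / 100000000 seconds
Time in us = 1024 * 10^6 / 100000000 = 10.24

10.24


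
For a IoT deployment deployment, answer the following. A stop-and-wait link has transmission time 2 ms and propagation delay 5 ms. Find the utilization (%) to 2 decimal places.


Given: Ttrans = 2 ms, Tprop = 5 ms
RTT = 2 * Tprop = 2 * 5 = 10 ms
U = Ttrans / (Ttrans + RTT)
U = 2 / (2 + 10)
U = 2 / 12 = 0.166667
U% = 16.67%

16.67


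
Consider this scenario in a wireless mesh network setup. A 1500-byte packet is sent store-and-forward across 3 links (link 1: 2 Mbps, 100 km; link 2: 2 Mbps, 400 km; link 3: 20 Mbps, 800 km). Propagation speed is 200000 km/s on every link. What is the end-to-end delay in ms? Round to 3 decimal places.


Packet = 1500 bytes = 12000 bits. Store-and-forward: sum (t_trans + t_prop) per link.
Link 1: t_trans = 12000/(2*10^6) s = 6.0000 ms; t_prop = 100/200000 s = 0.5000 ms; subtotal = 6.5000 ms
Link 2: t_trans = 12000/(2*10^6) s = 6.0000 ms; t_prop = 400/200000 s = 2.0000 ms; subtotal = 8.0000 ms
Link 3: t_trans = 12000/(20*10^6) s = 0.6000 ms; t_prop = 800/200000 s = 4.0000 ms; subtotal = 4.6000 ms
End-to-end = 6.5000 + 8.0000 + 4.6000 = 19.1000 ms -> 19.100 ms (3 dp)

19.100


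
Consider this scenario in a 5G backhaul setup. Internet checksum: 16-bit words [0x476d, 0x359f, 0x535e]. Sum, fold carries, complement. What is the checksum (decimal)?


Given words: [0x476d, 0x359f, 0x535e]
Step 1: Sum all words
Raw sum = 18285 + 13727 + 21342 = 53354
One's complement = ~53354 & 0xFFFF = 12181

12181


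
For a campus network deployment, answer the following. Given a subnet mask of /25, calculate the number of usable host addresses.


Given: subnet mask /25
Host bits = 32 - 25 = 7
Total addresses = 2^7 = 128
Usable hosts = 128 - 2 (network + broadcast) = 126

126


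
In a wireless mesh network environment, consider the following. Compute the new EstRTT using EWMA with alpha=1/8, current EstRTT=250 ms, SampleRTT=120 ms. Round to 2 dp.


Given: EstRTT = 250 ms, SampleRTT = 120 ms, alpha = 1/8
New EstRTT = (1 - alpha) * EstRTT + alpha * SampleRTT
(7/8) * 250 = 218.75
(1/8) * 120 = 15
New EstRTT = 218.75 + 15 = 233.75 ms -> 233.75 ms (2 dp)

233.75


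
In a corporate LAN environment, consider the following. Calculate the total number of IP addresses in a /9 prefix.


Given: CIDR prefix /9
Host bits = 32 - 9 = 23
Total addresses = 2^23 = 8388608

8388608


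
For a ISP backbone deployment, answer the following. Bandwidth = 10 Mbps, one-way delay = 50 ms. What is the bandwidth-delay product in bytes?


Given: bandwidth = 10 Mbps, delay = 50 ms
BDP in bits = 10 * 10^6 * 50 / 1000
BDP in bits = 500000
BDP in bytes = 500000 / 8 = 62500

62500


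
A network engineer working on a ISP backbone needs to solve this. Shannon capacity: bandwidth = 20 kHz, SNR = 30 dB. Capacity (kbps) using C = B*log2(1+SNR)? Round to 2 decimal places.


Given: B = 20 kHz, SNR = 30 dB
SNR linear = 10^(30/10) = 1000
1 + SNR = 1001
log2(1001) = 9.9672262588
C = 20 * 1000 * 9.9672262588 = 199344.5252 bps
C = 199.344525 kbps -> 199.34 kbps (2 dp)

199.34


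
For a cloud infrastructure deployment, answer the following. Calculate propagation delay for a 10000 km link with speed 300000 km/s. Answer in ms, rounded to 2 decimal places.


Given: distance = 10000 km, speed = 300000 km/s
Delay = distance / speed = 10000 / 300000 seconds
Delay in ms = 10000 * 1000 / 300000
Delay = 33.3333 ms
Rounded to 2 dp = 33.33 ms

33.33


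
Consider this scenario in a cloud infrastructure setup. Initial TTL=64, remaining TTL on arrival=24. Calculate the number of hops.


Given: initial TTL = 64, received TTL = 24
Hops = initial TTL - received TTL
Hops = 64 - 24 = 40

40


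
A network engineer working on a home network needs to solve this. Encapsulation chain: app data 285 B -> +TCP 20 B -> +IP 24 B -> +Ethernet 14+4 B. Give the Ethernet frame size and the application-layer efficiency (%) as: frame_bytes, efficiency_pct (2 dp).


TCP segment = 285 + 20 = 305 B
IP packet = 305 + 24 = 329 B
Ethernet frame = 329 + 14 + 4 = 347 B
Efficiency = app / frame = 285 / 347 = 0.821326 = 82.1326% -> 82.13% (2 dp)

347, 82.13


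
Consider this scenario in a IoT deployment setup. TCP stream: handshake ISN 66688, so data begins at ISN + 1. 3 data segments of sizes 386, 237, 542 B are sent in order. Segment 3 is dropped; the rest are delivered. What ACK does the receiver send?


SYN uses sequence number 66688; first data byte = ISN + 1 = 66689.
Segment 1: SEQ = 66689, len = 386 B, covers [66689, 67074]
Segment 2: SEQ = 67075, len = 237 B, covers [67075, 67311]
Segment 3: SEQ = 67312, len = 542 B, covers [67312, 67853] [LOST]
In-order data received: bytes [66689, 67311] (segments 1..2).
Segment 3 missing -> gap begins at byte 67312.
Cumulative ACK = next expected in-order byte = 66689 + 386 + 237 = 67312

67312


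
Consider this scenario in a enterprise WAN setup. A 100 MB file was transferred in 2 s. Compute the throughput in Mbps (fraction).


Given: file = 100 MB, time = 2 s
File in Mb = 100 * 8 = 800 Mb
Throughput = 800 / 2 Mbps
Throughput = 400 Mbps

400


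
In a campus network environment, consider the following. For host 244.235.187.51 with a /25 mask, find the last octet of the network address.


Given: IP = 244.235.187.51, prefix = /25
Subnet mask = 255.255.255.128
Last octet of IP: 51
Last octet of mask: 128
Network last octet = 51 AND 128 = 0

0


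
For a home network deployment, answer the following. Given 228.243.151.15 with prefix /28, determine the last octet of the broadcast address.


Given: IP = 228.243.151.15, prefix = /28
Host bits = 32 - 28 = 4
Network last octet = 15 AND mask = 0
Host part size = 2^4 - 1 = 15
Broadcast last octet = 0 OR 15 = 15

15


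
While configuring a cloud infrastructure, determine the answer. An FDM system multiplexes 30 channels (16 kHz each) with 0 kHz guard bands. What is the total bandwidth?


Given: 30 channels, 16 kHz each, guard = 0 kHz
Channel bandwidth = 30 * 16 = 480 kHz
Guard bands = 29 gaps * 0 kHz = 0 kHz
Total = 480 + 0 = 480 kHz

480


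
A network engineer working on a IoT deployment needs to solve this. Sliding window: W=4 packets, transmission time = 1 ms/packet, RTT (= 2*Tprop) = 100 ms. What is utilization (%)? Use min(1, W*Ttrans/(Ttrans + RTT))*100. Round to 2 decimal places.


Given: W = 4, Ttrans = 1 ms, RTT = 100 ms (= 2 * Tprop, Tprop = 50 ms)
Cycle time = Ttrans + RTT = 1 + 100 = 101 ms (first packet sent until its ACK returns)
W * Ttrans = 4 * 1 = 4 ms of sending per cycle
W * Ttrans / (Ttrans + RTT) = 4 / 101 = 0.039604
U = min(1, 0.039604) = 0.039604
U% = 3.96%

3.96


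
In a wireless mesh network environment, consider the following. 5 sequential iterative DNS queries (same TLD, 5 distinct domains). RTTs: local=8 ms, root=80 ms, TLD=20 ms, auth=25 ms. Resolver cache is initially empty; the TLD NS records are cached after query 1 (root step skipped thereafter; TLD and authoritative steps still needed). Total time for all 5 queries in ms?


Lookup 1 (cold cache): local + root + TLD + auth = 8 + 80 + 20 + 25 = 133 ms
Lookups 2..5 (TLD NS cached -> skip root; new domain -> still ask TLD and auth): local + TLD + auth = 8 + 20 + 25 = 53 ms each
Remaining 4 lookups: 4 * 53 = 212 ms
Total = 133 + 212 = 345 ms

345


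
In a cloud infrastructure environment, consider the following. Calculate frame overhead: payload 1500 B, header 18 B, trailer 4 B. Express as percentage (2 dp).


Given: payload = 1500 B, header = 18 B, trailer = 4 B
Overhead bytes = header + trailer = 18 + 4 = 22
Total frame = payload + overhead = 1500 + 22 = 1522
Overhead % = 22 / 1522 * 100 = 1.4455% -> 1.45% (2 dp)

1.45


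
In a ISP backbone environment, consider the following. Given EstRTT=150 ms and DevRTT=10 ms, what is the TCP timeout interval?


Given: EstRTT = 150 ms, DevRTT = 10 ms
Timeout = EstRTT + 4 * DevRTT
4 * DevRTT = 4 * 10 = 40
Timeout = 150 + 40 = 190 ms

190


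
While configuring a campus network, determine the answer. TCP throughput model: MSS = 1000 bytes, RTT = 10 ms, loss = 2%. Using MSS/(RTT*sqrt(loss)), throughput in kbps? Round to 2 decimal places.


Given: MSS = 1000 bytes, RTT = 10 ms, loss = 2%
RTT in seconds = 10 / 1000 = 0.01
Loss rate = 2% = 0.02
sqrt(loss) = sqrt(0.02) = 0.141421356237
Throughput (bytes/s) = 1000 / (0.01 * 0.141421356237) = 707106.7812
Throughput (kbps) = 707106.7812 * 8 / 1000 = 5656.854249 -> 5656.85 kbps (2 dp)

5656.85


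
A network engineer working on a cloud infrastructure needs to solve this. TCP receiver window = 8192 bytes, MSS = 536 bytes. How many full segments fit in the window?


Given: RWND = 8192 bytes, MSS = 536 bytes
Full segments = floor(RWND / MSS)
Full segments = floor(8192 / 536)
Full segments = floor(15.2836) = 15

15


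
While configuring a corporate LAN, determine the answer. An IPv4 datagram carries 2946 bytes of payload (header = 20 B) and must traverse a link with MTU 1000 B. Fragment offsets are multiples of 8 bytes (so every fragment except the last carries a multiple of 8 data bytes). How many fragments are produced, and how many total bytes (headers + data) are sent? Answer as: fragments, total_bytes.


Max data per non-final fragment = floor((MTU - header)/8)*8 = floor((1000 - 20)/8)*8 = floor(980/8)*8 = 976 B
Final fragment needs no 8-byte alignment: it can carry up to MTU - header = 980 B
Non-final fragments needed = ceil((payload - 980) / 976) = ceil(1966/976) = ceil(2.0143) = 3
Number of fragments = 3 + 1 = 4
Fragment sizes (data): 3 * 976 B + 18 B (last, 18 <= 980 OK)
Total bytes sent = payload + n_frags * header = 2946 + 4*20 = 2946 + 80 = 3026 B

4, 3026


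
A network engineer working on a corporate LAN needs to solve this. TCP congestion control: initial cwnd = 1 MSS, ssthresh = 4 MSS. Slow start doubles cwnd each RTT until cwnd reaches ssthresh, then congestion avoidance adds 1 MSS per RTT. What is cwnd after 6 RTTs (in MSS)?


RTT 0: cwnd = 1 MSS (initial)
RTT 1: cwnd = 2 MSS (slow start, doubled)
RTT 2: cwnd = 4 MSS (slow start, doubled)
RTT 3: cwnd = 5 MSS (congestion avoidance, +1)
RTT 4: cwnd = 6 MSS (congestion avoidance, +1)
RTT 5: cwnd = 7 MSS (congestion avoidance, +1)
RTT 6: cwnd = 8 MSS (congestion avoidance, +1)

8


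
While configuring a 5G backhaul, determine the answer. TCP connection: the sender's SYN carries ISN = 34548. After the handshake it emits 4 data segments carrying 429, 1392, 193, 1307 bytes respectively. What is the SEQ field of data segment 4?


The SYN occupies sequence number ISN = 34548, so the first data byte is ISN + 1 = 34549.
SEQ of data segment i = (ISN + 1) + sum of payload sizes of segments 1..i-1.
Segment 1: SEQ = 34549, payload = 429 bytes
Segment 2: SEQ = 34978, payload = 1392 bytes
Segment 3: SEQ = 36370, payload = 193 bytes
Segment 4: SEQ = 36563, payload = 1307 bytes
SEQ of segment 4 = 34549 + 429 + 1392 + 193 = 36563

36563


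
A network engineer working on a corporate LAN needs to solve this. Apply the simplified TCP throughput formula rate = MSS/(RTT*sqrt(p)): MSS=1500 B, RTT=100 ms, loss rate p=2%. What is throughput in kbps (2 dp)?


Given: MSS = 1500 bytes, RTT = 100 ms, loss = 2%
RTT in seconds = 100 / 1000 = 0.1
Loss rate = 2% = 0.02
sqrt(loss) = sqrt(0.02) = 0.141421356237
Throughput (bytes/s) = 1500 / (0.1 * 0.141421356237) = 106066.0172
Throughput (kbps) = 106066.0172 * 8 / 1000 = 848.528137 -> 848.53 kbps (2 dp)

848.53


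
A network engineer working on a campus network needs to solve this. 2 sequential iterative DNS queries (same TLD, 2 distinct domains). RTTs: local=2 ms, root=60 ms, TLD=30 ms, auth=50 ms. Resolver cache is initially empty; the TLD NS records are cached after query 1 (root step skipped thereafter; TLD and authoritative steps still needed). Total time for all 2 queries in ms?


Lookup 1 (cold cache): local + root + TLD + auth = 2 + 60 + 30 + 50 = 142 ms
Lookups 2..2 (TLD NS cached -> skip root; new domain -> still ask TLD and auth): local + TLD + auth = 2 + 30 + 50 = 82 ms each
Remaining 1 lookups: 1 * 82 = 82 ms
Total = 142 + 82 = 224 ms

224


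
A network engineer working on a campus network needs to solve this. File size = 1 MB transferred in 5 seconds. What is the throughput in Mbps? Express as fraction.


Given: file = 1 MB, time = 5 s
File in Mb = 1 * 8 = 8 Mb
Throughput = 8 / 5 Mbps
Throughput = 8/5 Mbps

8/5


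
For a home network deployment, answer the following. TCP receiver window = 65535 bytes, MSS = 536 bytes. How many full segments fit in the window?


Given: RWND = 65535 bytes, MSS = 536 bytes
Full segments = floor(RWND / MSS)
Full segments = floor(65535 / 536)
Full segments = floor(122.2668) = 122

122


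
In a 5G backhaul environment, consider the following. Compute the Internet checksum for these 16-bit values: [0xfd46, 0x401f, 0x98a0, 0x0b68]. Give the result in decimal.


Given words: [0xfd46, 0x401f, 0x98a0, 0x0b68]
Step 1: Sum all words
Raw sum = 64838 + 16415 + 39072 + 2920 = 123245
Step 2: Fold carry: (57709 + 1) = 57710
One's complement = ~57710 & 0xFFFF = 7825

7825


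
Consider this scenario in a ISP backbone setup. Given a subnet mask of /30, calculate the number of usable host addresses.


Given: subnet mask /30
Host bits = 32 - 30 = 2
Total addresses = 2^2 = 4
Usable hosts = 4 - 2 (network + broadcast) = 2

2


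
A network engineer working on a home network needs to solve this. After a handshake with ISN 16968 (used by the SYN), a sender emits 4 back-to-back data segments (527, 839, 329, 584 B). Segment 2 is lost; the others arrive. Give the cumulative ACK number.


SYN uses sequence number 16968; first data byte = ISN + 1 = 16969.
Segment 1: SEQ = 16969, len = 527 B, covers [16969, 17495]
Segment 2: SEQ = 17496, len = 839 B, covers [17496, 18334] [LOST]
Segment 3: SEQ = 18335, len = 329 B, covers [18335, 18663]
Segment 4: SEQ = 18664, len = 584 B, covers [18664, 19247]
In-order data received: bytes [16969, 17495] (segments 1..1).
Segment 2 missing -> gap begins at byte 17496; later segments buffered out of order.
Cumulative ACK = next expected in-order byte = 16969 + 527 = 17496

17496


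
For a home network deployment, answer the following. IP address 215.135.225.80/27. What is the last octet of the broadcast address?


Given: IP = 215.135.225.80, prefix = /27
Host bits = 32 - 27 = 5
Network last octet = 80 AND mask = 64
Host part size = 2^5 - 1 = 31
Broadcast last octet = 64 OR 31 = 95

95


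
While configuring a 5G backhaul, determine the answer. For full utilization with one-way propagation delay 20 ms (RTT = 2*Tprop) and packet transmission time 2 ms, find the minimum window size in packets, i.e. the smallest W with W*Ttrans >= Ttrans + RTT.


Given: Ttrans = 2 ms, RTT = 40 ms (= 2 * Tprop, Tprop = 20 ms)
Time until first ACK returns = Ttrans + RTT = 2 + 40 = 42 ms
Need W * Ttrans >= Ttrans + RTT  ->  W >= (Ttrans + RTT) / Ttrans
(Ttrans + RTT) / Ttrans = 42 / 2 = 21
W_min = ceil(21) = 21

21


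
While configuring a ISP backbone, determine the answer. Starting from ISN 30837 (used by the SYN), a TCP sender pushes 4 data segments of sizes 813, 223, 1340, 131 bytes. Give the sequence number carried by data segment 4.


The SYN occupies sequence number ISN = 30837, so the first data byte is ISN + 1 = 30838.
SEQ of data segment i = (ISN + 1) + sum of payload sizes of segments 1..i-1.
Segment 1: SEQ = 30838, payload = 813 bytes
Segment 2: SEQ = 31651, payload = 223 bytes
Segment 3: SEQ = 31874, payload = 1340 bytes
Segment 4: SEQ = 33214, payload = 131 bytes
SEQ of segment 4 = 30838 + 813 + 223 + 1340 = 33214

33214


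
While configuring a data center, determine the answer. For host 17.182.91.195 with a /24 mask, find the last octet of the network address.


Given: IP = 17.182.91.195, prefix = /24
Subnet mask = 255.255.255.0
Last octet of IP: 195
Last octet of mask: 0
Network last octet = 195 AND 0 = 0

0


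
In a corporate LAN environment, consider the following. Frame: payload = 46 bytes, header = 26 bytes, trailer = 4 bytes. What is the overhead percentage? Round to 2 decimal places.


Given: payload = 46 B, header = 26 B, trailer = 4 B
Overhead bytes = header + trailer = 26 + 4 = 30
Total frame = payload + overhead = 46 + 30 = 76
Overhead % = 30 / 76 * 100 = 39.4737% -> 39.47% (2 dp)

39.47


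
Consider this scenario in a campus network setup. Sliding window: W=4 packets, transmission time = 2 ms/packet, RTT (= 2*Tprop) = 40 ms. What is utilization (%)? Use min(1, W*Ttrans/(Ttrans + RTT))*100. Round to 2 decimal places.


Given: W = 4, Ttrans = 2 ms, RTT = 40 ms (= 2 * Tprop, Tprop = 20 ms)
Cycle time = Ttrans + RTT = 2 + 40 = 42 ms (first packet sent until its ACK returns)
W * Ttrans = 4 * 2 = 8 ms of sending per cycle
W * Ttrans / (Ttrans + RTT) = 8 / 42 = 0.190476
U = min(1, 0.190476) = 0.190476
U% = 19.05%

19.05


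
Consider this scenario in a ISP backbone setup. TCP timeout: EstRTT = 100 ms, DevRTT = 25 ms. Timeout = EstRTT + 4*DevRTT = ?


Given: EstRTT = 100 ms, DevRTT = 25 ms
Timeout = EstRTT + 4 * DevRTT
4 * DevRTT = 4 * 25 = 100
Timeout = 100 + 100 = 200 ms

200


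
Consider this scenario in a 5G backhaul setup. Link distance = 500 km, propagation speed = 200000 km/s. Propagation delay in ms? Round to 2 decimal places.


Given: distance = 500 km, speed = 200000 km/s
Delay = distance / speed = 500 / 200000 seconds
Delay in ms = 500 * 1000 / 200000
Delay = 2.5000 ms
Rounded to 2 dp = 2.50 ms

2.50


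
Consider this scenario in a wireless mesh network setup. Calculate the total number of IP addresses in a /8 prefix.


Given: CIDR prefix /8
Host bits = 32 - 8 = 24
Total addresses = 2^24 = 16777216

16777216


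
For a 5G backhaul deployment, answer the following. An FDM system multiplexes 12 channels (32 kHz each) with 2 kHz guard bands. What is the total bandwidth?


Given: 12 channels, 32 kHz each, guard = 2 kHz
Channel bandwidth = 12 * 32 = 384 kHz
Guard bands = 11 gaps * 2 kHz = 22 kHz
Total = 384 + 22 = 406 kHz

406


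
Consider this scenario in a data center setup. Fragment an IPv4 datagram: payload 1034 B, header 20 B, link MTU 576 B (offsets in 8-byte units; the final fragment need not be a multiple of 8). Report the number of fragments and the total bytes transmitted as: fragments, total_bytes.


Max data per non-final fragment = floor((MTU - header)/8)*8 = floor((576 - 20)/8)*8 = floor(556/8)*8 = 552 B
Final fragment needs no 8-byte alignment: it can carry up to MTU - header = 556 B
Non-final fragments needed = ceil((payload - 556) / 552) = ceil(478/552) = ceil(0.8659) = 1
Number of fragments = 1 + 1 = 2
Fragment sizes (data): 1 * 552 B + 482 B (last, 482 <= 556 OK)
Total bytes sent = payload + n_frags * header = 1034 + 2*20 = 1034 + 40 = 1074 B

2, 1074


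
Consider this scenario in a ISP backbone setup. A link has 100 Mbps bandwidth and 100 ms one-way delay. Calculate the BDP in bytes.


Given: bandwidth = 100 Mbps, delay = 100 ms
BDP in bits = 100 * 10^6 * 100 / 1000
BDP in bits = 10000000
BDP in bytes = 10000000 / 8 = 1250000

1250000


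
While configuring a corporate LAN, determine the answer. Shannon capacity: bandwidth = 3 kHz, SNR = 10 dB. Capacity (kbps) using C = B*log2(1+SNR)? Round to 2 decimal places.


Given: B = 3 kHz, SNR = 10 dB
SNR linear = 10^(10/10) = 10
1 + SNR = 11
log2(11) = 3.4594316186
C = 3 * 1000 * 3.4594316186 = 10378.2949 bps
C = 10.378295 kbps -> 10.38 kbps (2 dp)

10.38


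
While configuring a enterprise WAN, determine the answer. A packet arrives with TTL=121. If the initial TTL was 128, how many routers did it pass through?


Given: initial TTL = 128, received TTL = 121
Hops = initial TTL - received TTL
Hops = 128 - 121 = 7

7


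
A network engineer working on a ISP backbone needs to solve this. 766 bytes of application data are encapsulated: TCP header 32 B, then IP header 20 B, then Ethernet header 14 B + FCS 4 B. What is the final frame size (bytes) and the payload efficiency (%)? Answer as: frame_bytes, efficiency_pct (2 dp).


TCP segment = 766 + 32 = 798 B
IP packet = 798 + 20 = 818 B
Ethernet frame = 818 + 14 + 4 = 836 B
Efficiency = app / frame = 766 / 836 = 0.916268 = 91.6268% -> 91.63% (2 dp)

836, 91.63


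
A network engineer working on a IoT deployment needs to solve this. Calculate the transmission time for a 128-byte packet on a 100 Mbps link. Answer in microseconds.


Given: packet = 128 bytes, bandwidth = 100 Mbps
Packet in bits = 128 * 8 = 1024 bits
Bandwidth = 100 * 10^6 = 100000000 bps
Time = 1024 / 100000000 seconds
Time in us = 1024 * 10^6 / 100000000 = 10.24

10.24


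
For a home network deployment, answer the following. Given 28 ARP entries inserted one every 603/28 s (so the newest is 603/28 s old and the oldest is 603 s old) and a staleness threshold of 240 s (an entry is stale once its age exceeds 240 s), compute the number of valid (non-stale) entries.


Ages are k * 603/28 s for k = 1..28 (spacing = 21.5357 s).
Entry k is valid iff k * 603/28 <= 240 iff k <= 28 * 240 / 603 = 11.1443
n_valid = floor(11.1443) = 11
(n_stale = 28 - 11 = 17)

11


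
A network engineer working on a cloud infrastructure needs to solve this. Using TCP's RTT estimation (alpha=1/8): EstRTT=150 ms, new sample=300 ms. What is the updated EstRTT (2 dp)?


Given: EstRTT = 150 ms, SampleRTT = 300 ms, alpha = 1/8
New EstRTT = (1 - alpha) * EstRTT + alpha * SampleRTT
(7/8) * 150 = 131.25
(1/8) * 300 = 37.5
New EstRTT = 131.25 + 37.5 = 168.75 ms -> 168.75 ms (2 dp)

168.75


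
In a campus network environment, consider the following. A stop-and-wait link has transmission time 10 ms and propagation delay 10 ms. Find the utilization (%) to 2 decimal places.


Given: Ttrans = 10 ms, Tprop = 10 ms
RTT = 2 * Tprop = 2 * 10 = 20 ms
U = Ttrans / (Ttrans + RTT)
U = 10 / (10 + 20)
U = 10 / 30 = 0.333333
U% = 33.33%

33.33


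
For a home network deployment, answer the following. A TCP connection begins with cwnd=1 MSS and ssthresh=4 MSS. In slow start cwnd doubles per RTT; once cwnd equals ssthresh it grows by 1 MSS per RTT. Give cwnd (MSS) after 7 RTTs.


RTT 0: cwnd = 1 MSS (initial)
RTT 1: cwnd = 2 MSS (slow start, doubled)
RTT 2: cwnd = 4 MSS (slow start, doubled)
RTT 3: cwnd = 5 MSS (congestion avoidance, +1)
RTT 4: cwnd = 6 MSS (congestion avoidance, +1)
RTT 5: cwnd = 7 MSS (congestion avoidance, +1)
RTT 6: cwnd = 8 MSS (congestion avoidance, +1)
RTT 7: cwnd = 9 MSS (congestion avoidance, +1)

9


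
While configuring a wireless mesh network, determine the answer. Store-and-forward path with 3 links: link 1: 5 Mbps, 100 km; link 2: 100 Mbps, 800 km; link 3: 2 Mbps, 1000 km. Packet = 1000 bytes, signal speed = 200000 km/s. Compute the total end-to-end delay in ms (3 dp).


Packet = 1000 bytes = 8000 bits. Store-and-forward: sum (t_trans + t_prop) per link.
Link 1: t_trans = 8000/(5*10^6) s = 1.6000 ms; t_prop = 100/200000 s = 0.5000 ms; subtotal = 2.1000 ms
Link 2: t_trans = 8000/(100*10^6) s = 0.0800 ms; t_prop = 800/200000 s = 4.0000 ms; subtotal = 4.0800 ms
Link 3: t_trans = 8000/(2*10^6) s = 4.0000 ms; t_prop = 1000/200000 s = 5.0000 ms; subtotal = 9.0000 ms
End-to-end = 2.1000 + 4.0800 + 9.0000 = 15.1800 ms -> 15.180 ms (3 dp)

15.180


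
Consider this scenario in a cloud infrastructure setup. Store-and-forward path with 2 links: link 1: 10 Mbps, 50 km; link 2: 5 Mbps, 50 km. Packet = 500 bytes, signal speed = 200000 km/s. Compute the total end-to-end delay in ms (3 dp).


Packet = 500 bytes = 4000 bits. Store-and-forward: sum (t_trans + t_prop) per link.
Link 1: t_trans = 4000/(10*10^6) s = 0.4000 ms; t_prop = 50/200000 s = 0.2500 ms; subtotal = 0.6500 ms
Link 2: t_trans = 4000/(5*10^6) s = 0.8000 ms; t_prop = 50/200000 s = 0.2500 ms; subtotal = 1.0500 ms
End-to-end = 0.6500 + 1.0500 = 1.7000 ms -> 1.700 ms (3 dp)

1.700


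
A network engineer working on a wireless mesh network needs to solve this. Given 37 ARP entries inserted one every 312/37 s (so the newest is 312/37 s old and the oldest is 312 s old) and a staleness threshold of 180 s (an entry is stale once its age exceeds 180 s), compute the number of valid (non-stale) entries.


Ages are k * 312/37 s for k = 1..37 (spacing = 8.4324 s).
Entry k is valid iff k * 312/37 <= 180 iff k <= 37 * 180 / 312 = 21.3462
n_valid = floor(21.3462) = 21
(n_stale = 37 - 21 = 16)

21


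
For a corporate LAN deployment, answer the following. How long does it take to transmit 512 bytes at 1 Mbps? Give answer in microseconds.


Given: packet = 512 bytes, bandwidth = 1 Mbps
Packet in bits = 512 * 8 = 4096 bits
Bandwidth = 1 * 10^6 = 1000000 bps
Time = 4096 / 1000000 seconds
Time in us = 4096 * 10^6 / 1000000 = 4096

4096


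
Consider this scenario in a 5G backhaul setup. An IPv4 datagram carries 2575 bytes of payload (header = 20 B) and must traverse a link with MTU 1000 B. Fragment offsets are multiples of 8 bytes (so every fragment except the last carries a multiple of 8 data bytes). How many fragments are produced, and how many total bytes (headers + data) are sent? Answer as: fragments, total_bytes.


Max data per non-final fragment = floor((MTU - header)/8)*8 = floor((1000 - 20)/8)*8 = floor(980/8)*8 = 976 B
Final fragment needs no 8-byte alignment: it can carry up to MTU - header = 980 B
Non-final fragments needed = ceil((payload - 980) / 976) = ceil(1595/976) = ceil(1.6342) = 2
Number of fragments = 2 + 1 = 3
Fragment sizes (data): 2 * 976 B + 623 B (last, 623 <= 980 OK)
Total bytes sent = payload + n_frags * header = 2575 + 3*20 = 2575 + 60 = 2635 B

3, 2635


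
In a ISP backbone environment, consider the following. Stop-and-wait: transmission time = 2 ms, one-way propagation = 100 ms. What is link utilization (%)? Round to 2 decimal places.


Given: Ttrans = 2 ms, Tprop = 100 ms
RTT = 2 * Tprop = 2 * 100 = 200 ms
U = Ttrans / (Ttrans + RTT)
U = 2 / (2 + 200)
U = 2 / 202 = 0.009901
U% = 0.99%

0.99


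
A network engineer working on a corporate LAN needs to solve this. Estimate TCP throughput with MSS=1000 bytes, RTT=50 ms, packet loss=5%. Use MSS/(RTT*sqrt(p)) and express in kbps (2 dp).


Given: MSS = 1000 bytes, RTT = 50 ms, loss = 5%
RTT in seconds = 50 / 1000 = 0.05
Loss rate = 5% = 0.05
sqrt(loss) = sqrt(0.05) = 0.223606797750
Throughput (bytes/s) = 1000 / (0.05 * 0.223606797750) = 89442.7191
Throughput (kbps) = 89442.7191 * 8 / 1000 = 715.541753 -> 715.54 kbps (2 dp)

715.54


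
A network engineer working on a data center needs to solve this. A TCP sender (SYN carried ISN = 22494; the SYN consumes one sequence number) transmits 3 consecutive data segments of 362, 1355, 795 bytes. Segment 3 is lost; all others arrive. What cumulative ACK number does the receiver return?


SYN uses sequence number 22494; first data byte = ISN + 1 = 22495.
Segment 1: SEQ = 22495, len = 362 B, covers [22495, 22856]
Segment 2: SEQ = 22857, len = 1355 B, covers [22857, 24211]
Segment 3: SEQ = 24212, len = 795 B, covers [24212, 25006] [LOST]
In-order data received: bytes [22495, 24211] (segments 1..2).
Segment 3 missing -> gap begins at byte 24212.
Cumulative ACK = next expected in-order byte = 22495 + 362 + 1355 = 24212

24212


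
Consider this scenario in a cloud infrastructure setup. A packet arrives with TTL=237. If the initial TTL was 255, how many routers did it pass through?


Given: initial TTL = 255, received TTL = 237
Hops = initial TTL - received TTL
Hops = 255 - 237 = 18

18


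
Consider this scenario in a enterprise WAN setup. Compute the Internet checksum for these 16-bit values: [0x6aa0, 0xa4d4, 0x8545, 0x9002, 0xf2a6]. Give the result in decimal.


Given words: [0x6aa0, 0xa4d4, 0x8545, 0x9002, 0xf2a6]
Step 1: Sum all words
Raw sum = 27296 + 42196 + 34117 + 36866 + 62118 = 202593
Step 2: Fold carry: (5985 + 3) = 5988
One's complement = ~5988 & 0xFFFF = 59547

59547


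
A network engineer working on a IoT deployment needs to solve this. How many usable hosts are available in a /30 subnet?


Given: subnet mask /30
Host bits = 32 - 30 = 2
Total addresses = 2^2 = 4
Usable hosts = 4 - 2 (network + broadcast) = 2

2


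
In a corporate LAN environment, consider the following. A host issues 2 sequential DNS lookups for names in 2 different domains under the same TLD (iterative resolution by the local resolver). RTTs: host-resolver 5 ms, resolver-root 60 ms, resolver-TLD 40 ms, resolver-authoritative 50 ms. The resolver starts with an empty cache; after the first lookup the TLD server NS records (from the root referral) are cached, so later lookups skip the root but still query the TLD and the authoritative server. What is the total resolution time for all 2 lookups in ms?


Lookup 1 (cold cache): local + root + TLD + auth = 5 + 60 + 40 + 50 = 155 ms
Lookups 2..2 (TLD NS cached -> skip root; new domain -> still ask TLD and auth): local + TLD + auth = 5 + 40 + 50 = 95 ms each
Remaining 1 lookups: 1 * 95 = 95 ms
Total = 155 + 95 = 250 ms

250


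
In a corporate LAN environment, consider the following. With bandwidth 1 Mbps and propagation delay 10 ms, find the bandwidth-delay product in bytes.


Given: bandwidth = 1 Mbps, delay = 10 ms
BDP in bits = 1 * 10^6 * 10 / 1000
BDP in bits = 10000
BDP in bytes = 10000 / 8 = 1250

1250


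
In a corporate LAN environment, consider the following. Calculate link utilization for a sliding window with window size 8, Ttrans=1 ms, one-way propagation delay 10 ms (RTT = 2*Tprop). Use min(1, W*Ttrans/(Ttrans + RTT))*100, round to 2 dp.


Given: W = 8, Ttrans = 1 ms, RTT = 20 ms (= 2 * Tprop, Tprop = 10 ms)
Cycle time = Ttrans + RTT = 1 + 20 = 21 ms (first packet sent until its ACK returns)
W * Ttrans = 8 * 1 = 8 ms of sending per cycle
W * Ttrans / (Ttrans + RTT) = 8 / 21 = 0.380952
U = min(1, 0.380952) = 0.380952
U% = 38.10%

38.10


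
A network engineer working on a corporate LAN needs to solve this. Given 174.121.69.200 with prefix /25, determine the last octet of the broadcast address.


Given: IP = 174.121.69.200, prefix = /25
Host bits = 32 - 25 = 7
Network last octet = 200 AND mask = 128
Host part size = 2^7 - 1 = 127
Broadcast last octet = 128 OR 127 = 255

255


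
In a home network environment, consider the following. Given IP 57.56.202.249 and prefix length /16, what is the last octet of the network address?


Given: IP = 57.56.202.249, prefix = /16
Subnet mask = 255.255.0.0
Last octet of IP: 249
Last octet of mask: 0
Network last octet = 249 AND 0 = 0

0


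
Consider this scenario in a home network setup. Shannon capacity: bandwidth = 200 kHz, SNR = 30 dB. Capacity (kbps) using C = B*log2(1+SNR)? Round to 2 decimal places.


Given: B = 200 kHz, SNR = 30 dB
SNR linear = 10^(30/10) = 1000
1 + SNR = 1001
log2(1001) = 9.9672262588
C = 200 * 1000 * 9.9672262588 = 1993445.2518 bps
C = 1993.445252 kbps -> 1993.45 kbps (2 dp)

1993.45


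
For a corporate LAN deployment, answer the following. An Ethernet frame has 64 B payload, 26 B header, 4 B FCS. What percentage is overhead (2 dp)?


Given: payload = 64 B, header = 26 B, trailer = 4 B
Overhead bytes = header + trailer = 26 + 4 = 30
Total frame = payload + overhead = 64 + 30 = 94
Overhead % = 30 / 94 * 100 = 31.9149% -> 31.91% (2 dp)

31.91


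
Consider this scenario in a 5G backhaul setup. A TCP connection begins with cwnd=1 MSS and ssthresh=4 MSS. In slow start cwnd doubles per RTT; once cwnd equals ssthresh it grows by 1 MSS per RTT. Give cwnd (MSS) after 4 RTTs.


RTT 0: cwnd = 1 MSS (initial)
RTT 1: cwnd = 2 MSS (slow start, doubled)
RTT 2: cwnd = 4 MSS (slow start, doubled)
RTT 3: cwnd = 5 MSS (congestion avoidance, +1)
RTT 4: cwnd = 6 MSS (congestion avoidance, +1)

6


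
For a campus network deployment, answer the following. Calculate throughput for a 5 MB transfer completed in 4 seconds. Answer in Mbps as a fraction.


Given: file = 5 MB, time = 4 s
File in Mb = 5 * 8 = 40 Mb
Throughput = 40 / 4 Mbps
Throughput = 10 Mbps

10


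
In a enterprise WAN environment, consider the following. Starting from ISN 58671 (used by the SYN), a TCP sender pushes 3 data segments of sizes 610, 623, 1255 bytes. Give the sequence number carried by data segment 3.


The SYN occupies sequence number ISN = 58671, so the first data byte is ISN + 1 = 58672.
SEQ of data segment i = (ISN + 1) + sum of payload sizes of segments 1..i-1.
Segment 1: SEQ = 58672, payload = 610 bytes
Segment 2: SEQ = 59282, payload = 623 bytes
Segment 3: SEQ = 59905, payload = 1255 bytes
SEQ of segment 3 = 58672 + 610 + 623 = 59905

59905


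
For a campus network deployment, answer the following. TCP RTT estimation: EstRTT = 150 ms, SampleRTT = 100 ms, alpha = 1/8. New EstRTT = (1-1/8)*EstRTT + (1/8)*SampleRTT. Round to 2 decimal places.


Given: EstRTT = 150 ms, SampleRTT = 100 ms, alpha = 1/8
New EstRTT = (1 - alpha) * EstRTT + alpha * SampleRTT
(7/8) * 150 = 131.25
(1/8) * 100 = 12.5
New EstRTT = 131.25 + 12.5 = 143.75 ms -> 143.75 ms (2 dp)

143.75


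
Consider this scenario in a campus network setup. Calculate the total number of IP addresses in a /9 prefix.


Given: CIDR prefix /9
Host bits = 32 - 9 = 23
Total addresses = 2^23 = 8388608

8388608


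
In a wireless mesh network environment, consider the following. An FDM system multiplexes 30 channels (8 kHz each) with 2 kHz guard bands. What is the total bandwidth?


Given: 30 channels, 8 kHz each, guard = 2 kHz
Channel bandwidth = 30 * 8 = 240 kHz
Guard bands = 29 gaps * 2 kHz = 58 kHz
Total = 240 + 58 = 298 kHz

298


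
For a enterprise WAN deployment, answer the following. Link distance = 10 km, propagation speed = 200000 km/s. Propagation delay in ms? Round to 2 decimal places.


Given: distance = 10 km, speed = 200000 km/s
Delay = distance / speed = 10 / 200000 seconds
Delay in ms = 10 * 1000 / 200000
Delay = 0.0500 ms
Rounded to 2 dp = 0.05 ms

0.05


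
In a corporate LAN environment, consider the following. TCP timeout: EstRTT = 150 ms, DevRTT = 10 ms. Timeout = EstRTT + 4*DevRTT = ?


Given: EstRTT = 150 ms, DevRTT = 10 ms
Timeout = EstRTT + 4 * DevRTT
4 * DevRTT = 4 * 10 = 40
Timeout = 150 + 40 = 190 ms

190


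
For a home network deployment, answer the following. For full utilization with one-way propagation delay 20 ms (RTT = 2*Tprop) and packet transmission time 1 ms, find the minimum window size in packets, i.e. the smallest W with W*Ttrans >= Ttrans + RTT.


Given: Ttrans = 1 ms, RTT = 40 ms (= 2 * Tprop, Tprop = 20 ms)
Time until first ACK returns = Ttrans + RTT = 1 + 40 = 41 ms
Need W * Ttrans >= Ttrans + RTT  ->  W >= (Ttrans + RTT) / Ttrans
(Ttrans + RTT) / Ttrans = 41 / 1 = 41
W_min = ceil(41) = 41

41


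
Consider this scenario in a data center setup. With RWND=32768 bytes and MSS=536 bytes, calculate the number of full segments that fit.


Given: RWND = 32768 bytes, MSS = 536 bytes
Full segments = floor(RWND / MSS)
Full segments = floor(32768 / 536)
Full segments = floor(61.1343) = 61

61


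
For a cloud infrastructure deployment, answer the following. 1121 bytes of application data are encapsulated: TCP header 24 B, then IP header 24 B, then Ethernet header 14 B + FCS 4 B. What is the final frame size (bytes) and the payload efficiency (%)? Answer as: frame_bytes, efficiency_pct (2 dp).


TCP segment = 1121 + 24 = 1145 B
IP packet = 1145 + 24 = 1169 B
Ethernet frame = 1169 + 14 + 4 = 1187 B
Efficiency = app / frame = 1121 / 1187 = 0.944398 = 94.4398% -> 94.44% (2 dp)

1187, 94.44


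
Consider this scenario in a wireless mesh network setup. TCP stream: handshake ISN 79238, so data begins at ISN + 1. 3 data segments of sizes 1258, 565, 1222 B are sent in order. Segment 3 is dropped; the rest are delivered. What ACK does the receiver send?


SYN uses sequence number 79238; first data byte = ISN + 1 = 79239.
Segment 1: SEQ = 79239, len = 1258 B, covers [79239, 80496]
Segment 2: SEQ = 80497, len = 565 B, covers [80497, 81061]
Segment 3: SEQ = 81062, len = 1222 B, covers [81062, 82283] [LOST]
In-order data received: bytes [79239, 81061] (segments 1..2).
Segment 3 missing -> gap begins at byte 81062.
Cumulative ACK = next expected in-order byte = 79239 + 1258 + 565 = 81062

81062


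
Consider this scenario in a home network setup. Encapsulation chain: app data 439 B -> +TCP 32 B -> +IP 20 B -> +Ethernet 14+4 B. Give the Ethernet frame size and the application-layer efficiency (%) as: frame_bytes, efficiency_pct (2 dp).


TCP segment = 439 + 32 = 471 B
IP packet = 471 + 20 = 491 B
Ethernet frame = 491 + 14 + 4 = 509 B
Efficiency = app / frame = 439 / 509 = 0.862475 = 86.2475% -> 86.25% (2 dp)

509, 86.25
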